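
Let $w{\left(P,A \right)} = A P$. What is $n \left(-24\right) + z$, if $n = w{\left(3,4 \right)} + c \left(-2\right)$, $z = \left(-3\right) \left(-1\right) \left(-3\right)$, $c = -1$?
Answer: $-345$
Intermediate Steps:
$z = -9$ ($z = 3 \left(-3\right) = -9$)
$n = 14$ ($n = 4 \cdot 3 - -2 = 12 + 2 = 14$)
$n \left(-24\right) + z = 14 \left(-24\right) - 9 = -336 - 9 = -345$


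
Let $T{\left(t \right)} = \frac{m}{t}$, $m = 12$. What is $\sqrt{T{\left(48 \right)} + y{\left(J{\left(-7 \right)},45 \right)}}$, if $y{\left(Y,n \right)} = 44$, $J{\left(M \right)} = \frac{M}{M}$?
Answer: $\frac{\sqrt{177}}{2} \approx 6.6521$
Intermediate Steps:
$T{\left(t \right)} = \frac{12}{t}$
$J{\left(M \right)} = 1$
$\sqrt{T{\left(48 \right)} + y{\left(J{\left(-7 \right)},45 \right)}} = \sqrt{\frac{12}{48} + 44} = \sqrt{12 \cdot \frac{1}{48} + 44} = \sqrt{\frac{1}{4} + 44} = \sqrt{\frac{177}{4}} = \frac{\sqrt{177}}{2}$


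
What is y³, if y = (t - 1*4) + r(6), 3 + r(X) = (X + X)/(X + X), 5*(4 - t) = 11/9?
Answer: -1030301/91125 ≈ -11.306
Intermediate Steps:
t = 169/45 (t = 4 - 11/(5*9) = 4 - ⅕*11/9 = 4 - 11/45 = 169/45 ≈ 3.7556)
r(X) = -2 (r(X) = -3 + (X + X)/(X + X) = -3 + (2*X)/((2*X)) = -3 + (2*X)*(1/(2*X)) = -3 + 1 = -2)
y = -101/45 (y = (169/45 - 1*4) - 2 = (169/45 - 4) - 2 = -11/45 - 2 = -101/45 ≈ -2.2444)
y³ = (-101/45)³ = -1030301/91125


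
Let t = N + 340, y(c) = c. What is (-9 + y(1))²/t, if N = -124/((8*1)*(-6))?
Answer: 768/4111 ≈ 0.18682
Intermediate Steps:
N = 31/12 (N = -124/(8*(-6)) = -124/(-48) = -124*(-1/48) = 31/12 ≈ 2.5833)
t = 4111/12 (t = 31/12 + 340 = 4111/12 ≈ 342.58)
(-9 + y(1))²/t = (-9 + 1)²/(4111/12) = (-8)²*(12/4111) = 64*(12/4111) = 768/4111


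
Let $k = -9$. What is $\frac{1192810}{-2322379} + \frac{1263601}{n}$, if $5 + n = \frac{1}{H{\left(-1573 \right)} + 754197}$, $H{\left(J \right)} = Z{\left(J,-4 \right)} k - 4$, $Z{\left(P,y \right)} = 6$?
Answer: $- \frac{2213070963412198421}{8756980561026} \approx -2.5272 \cdot 10^{5}$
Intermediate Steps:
$H{\left(J \right)} = -58$ ($H{\left(J \right)} = 6 \left(-9\right) - 4 = -54 - 4 = -58$)
$n = - \frac{3770694}{754139}$ ($n = -5 + \frac{1}{-58 + 754197} = -5 + \frac{1}{754139} = - \frac{3770694}{754139} \approx -5.0$)
$\frac{1192810}{-2322379} + \frac{1263601}{n} = \frac{1192810}{-2322379} + \frac{1263601}{- \frac{3770694}{754139}} = 1192810 \left(- \frac{1}{2322379}\right) + 1263601 \left(- \frac{754139}{3770694}\right) = - \frac{1192810}{2322379} - \frac{952930794539}{3770694} = - \frac{2213070963412198421}{8756980561026}$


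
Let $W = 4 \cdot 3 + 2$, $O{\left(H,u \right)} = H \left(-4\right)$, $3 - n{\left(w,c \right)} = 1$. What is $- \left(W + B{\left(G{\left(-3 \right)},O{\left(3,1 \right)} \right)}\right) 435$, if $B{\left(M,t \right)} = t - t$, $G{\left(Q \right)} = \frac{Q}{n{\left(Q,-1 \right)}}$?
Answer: $-6090$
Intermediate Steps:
$n{\left(w,c \right)} = 2$ ($n{\left(w,c \right)} = 3 - 1 = 2$)
$O{\left(H,u \right)} = - 4 H$
$G{\left(Q \right)} = \frac{Q}{2}$
$B{\left(M,t \right)} = 0$
$W = 14$ ($W = 12 + 2 = 14$)
$- \left(W + B{\left(G{\left(-3 \right)},O{\left(3,1 \right)} \right)}\right) 435 = - \left(14 + 0\right) 435 = - 14 \cdot 435 = \left(-1\right) 6090 = -6090$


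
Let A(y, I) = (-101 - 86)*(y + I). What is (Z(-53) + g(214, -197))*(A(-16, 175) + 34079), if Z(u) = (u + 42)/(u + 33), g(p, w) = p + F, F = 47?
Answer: 11366963/10 ≈ 1.1367e+6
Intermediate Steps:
g(p, w) = 47 + p (g(p, w) = p + 47 = 47 + p)
Z(u) = (42 + u)/(33 + u)
A(y, I) = -187*I - 187*y (A(y, I) = -187*(I + y) = -187*I - 187*y)
(Z(-53) + g(214, -197))*(A(-16, 175) + 34079) = ((42 - 53)/(33 - 53) + (47 + 214))*((-187*175 - 187*(-16)) + 34079) = (-11/(-20) + 261)*((-32725 + 2992) + 34079) = (-1/20*(-11) + 261)*(-29733 + 34079) = (11/20 + 261)*4346 = (5231/20)*4346 = 11366963/10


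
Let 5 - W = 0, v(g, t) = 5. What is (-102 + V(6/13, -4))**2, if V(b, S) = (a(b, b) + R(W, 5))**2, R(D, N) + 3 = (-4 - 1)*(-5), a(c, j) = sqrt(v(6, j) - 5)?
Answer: 145924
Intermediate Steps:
a(c, j) = 0 (a(c, j) = sqrt(5 - 5) = sqrt(0) = 0)
W = 5 (W = 5 - 1*0 = 5 + 0 = 5)
R(D, N) = 22 (R(D, N) = -3 + (-4 - 1)*(-5) = -3 - 5*(-5) = -3 + 25 = 22)
V(b, S) = 484 (V(b, S) = (0 + 22)**2 = 22**2 = 484)
(-102 + V(6/13, -4))**2 = (-102 + 484)**2 = 382**2 = 145924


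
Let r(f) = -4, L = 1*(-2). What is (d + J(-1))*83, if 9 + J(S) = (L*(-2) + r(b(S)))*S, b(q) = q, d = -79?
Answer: -7304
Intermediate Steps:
L = -2
J(S) = -9 (J(S) = -9 + (-2*(-2) - 4)*S = -9 + (4 - 4)*S = -9 + 0*S = -9 + 0 = -9)
(d + J(-1))*83 = (-79 - 9)*83 = -88*83 = -7304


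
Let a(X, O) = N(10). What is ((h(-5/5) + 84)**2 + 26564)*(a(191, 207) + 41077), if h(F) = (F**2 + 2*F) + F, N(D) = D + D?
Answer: 1368036936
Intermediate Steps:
N(D) = 2*D
a(X, O) = 20 (a(X, O) = 2*10 = 20)
h(F) = F**2 + 3*F
((h(-5/5) + 84)**2 + 26564)*(a(191, 207) + 41077) = (((-5/5)*(3 - 5/5) + 84)**2 + 26564)*(20 + 41077) = (((-5*1/5)*(3 - 5*1/5) + 84)**2 + 26564)*41097 = ((-(3 - 1) + 84)**2 + 26564)*41097 = ((-1*2 + 84)**2 + 26564)*41097 = ((-2 + 84)**2 + 26564)*41097 = (82**2 + 26564)*41097 = (6724 + 26564)*41097 = 33288*41097 = 1368036936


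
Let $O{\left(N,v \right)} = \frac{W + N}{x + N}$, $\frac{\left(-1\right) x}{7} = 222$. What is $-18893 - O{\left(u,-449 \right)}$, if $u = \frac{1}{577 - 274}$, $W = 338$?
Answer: $- \frac{8895874458}{470861} \approx -18893.0$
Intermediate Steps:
$u = \frac{1}{303} \approx 0.0033003$
$x = -1554$ ($x = \left(-7\right) 222 = -1554$)
$O{\left(N,v \right)} = \frac{338 + N}{-1554 + N}$
$-18893 - O{\left(u,-449 \right)} = -18893 - \frac{338 + \frac{1}{303}}{-1554 + \frac{1}{303}} = -18893 - \frac{1}{- \frac{470861}{303}} \cdot \frac{102415}{303} = -18893 - \left(- \frac{303}{470861}\right) \frac{102415}{303} = -18893 - - \frac{102415}{470861} = -18893 + \frac{102415}{470861} = - \frac{8895874458}{470861}$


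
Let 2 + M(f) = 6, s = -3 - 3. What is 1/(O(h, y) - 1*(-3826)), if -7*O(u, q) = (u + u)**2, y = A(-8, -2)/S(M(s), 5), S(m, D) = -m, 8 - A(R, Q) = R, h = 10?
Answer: 7/26382 ≈ 0.00026533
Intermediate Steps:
A(R, Q) = 8 - R
s = -6
M(f) = 4 (M(f) = -2 + 6 = 4)
y = -4 (y = (8 - 1*(-8))/((-1*4)) = (8 + 8)/(-4) = 16*(-1/4) = -4)
O(u, q) = -4*u**2/7 (O(u, q) = -(u + u)**2/7 = -4*u**2/7)
1/(O(h, y) - 1*(-3826)) = 1/(-4/7*10**2 - 1*(-3826)) = 1/(-4/7*100 + 3826) = 1/(-400/7 + 3826) = 1/(26382/7) = 7/26382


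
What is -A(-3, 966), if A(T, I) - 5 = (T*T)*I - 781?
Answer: -7918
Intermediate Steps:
A(T, I) = -776 + I*T² (A(T, I) = 5 + ((T*T)*I - 781) = 5 + (T²*I - 781) = 5 + (I*T² - 781) = 5 + (-781 + I*T²) = -776 + I*T²)
-A(-3, 966) = -(-776 + 966*(-3)²) = -(-776 + 966*9) = -(-776 + 8694) = -1*7918 = -7918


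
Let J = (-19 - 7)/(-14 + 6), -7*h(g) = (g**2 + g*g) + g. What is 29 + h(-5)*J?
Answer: 227/28 ≈ 8.1071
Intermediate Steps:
h(g) = -2*g**2/7 - g/7 (h(g) = -((g**2 + g*g) + g)/7 = -((g**2 + g**2) + g)/7 = -(2*g**2 + g)/7 = -(g + 2*g**2)/7 = -2*g**2/7 - g/7)
J = 13/4 (J = -26/(-8) = -26*(-1/8) = 13/4 ≈ 3.2500)
29 + h(-5)*J = 29 - 1/7*(-5)*(1 + 2*(-5))*(13/4) = 29 - 1/7*(-5)*(1 - 10)*(13/4) = 29 - 1/7*(-5)*(-9)*(13/4) = 29 - 45/7*13/4 = 29 - 585/28 = 227/28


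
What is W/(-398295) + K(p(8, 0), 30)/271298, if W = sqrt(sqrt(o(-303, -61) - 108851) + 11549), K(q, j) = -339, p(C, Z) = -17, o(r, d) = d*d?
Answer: -339/271298 - sqrt(11549 + I*sqrt(105130))/398295 ≈ -0.0015194 - 3.7872e-6*I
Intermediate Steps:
o(r, d) = d**2
W = sqrt(11549 + I*sqrt(105130)) (W = sqrt(sqrt((-61)**2 - 108851) + 11549) = sqrt(sqrt(3721 - 108851) + 11549) = sqrt(sqrt(-105130) + 11549) = sqrt(I*sqrt(105130) + 11549) = sqrt(11549 + I*sqrt(105130)) ≈ 107.48 + 1.508*I)
W/(-398295) + K(p(8, 0), 30)/271298 = sqrt(11549 + I*sqrt(105130))/(-398295) - 339/271298 = sqrt(11549 + I*sqrt(105130))*(-1/398295) - 339*1/271298 = -sqrt(11549 + I*sqrt(105130))/398295 - 339/271298 = -339/271298 - sqrt(11549 + I*sqrt(105130))/398295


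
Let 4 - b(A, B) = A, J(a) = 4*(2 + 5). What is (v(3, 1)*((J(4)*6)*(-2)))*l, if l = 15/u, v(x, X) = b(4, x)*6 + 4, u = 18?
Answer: -1120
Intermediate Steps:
J(a) = 28 (J(a) = 4*7 = 28)
b(A, B) = 4 - A
v(x, X) = 4 (v(x, X) = (4 - 1*4)*6 + 4 = (4 - 4)*6 + 4 = 0*6 + 4 = 0 + 4 = 4)
l = ⅚ (l = 15/18 = 15*(1/18) = ⅚ ≈ 0.83333)
(v(3, 1)*((J(4)*6)*(-2)))*l = (4*((28*6)*(-2)))*(⅚) = (4*(168*(-2)))*(⅚) = (4*(-336))*(⅚) = -1344*⅚ = -1120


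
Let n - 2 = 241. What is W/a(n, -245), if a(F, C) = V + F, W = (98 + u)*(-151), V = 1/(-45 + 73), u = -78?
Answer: -16912/1361 ≈ -12.426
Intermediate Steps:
n = 243 (n = 2 + 241 = 243)
V = 1/28 ≈ 0.035714
W = -3020 (W = (98 - 78)*(-151) = 20*(-151) = -3020)
a(F, C) = 1/28 + F
W/a(n, -245) = -3020/(1/28 + 243) = -3020/6805/28 = -3020*28/6805 = -16912/1361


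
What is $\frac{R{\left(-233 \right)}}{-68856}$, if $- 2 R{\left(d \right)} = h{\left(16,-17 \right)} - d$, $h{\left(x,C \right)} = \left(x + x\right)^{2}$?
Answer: $\frac{419}{45904} \approx 0.0091278$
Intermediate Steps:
$h{\left(x,C \right)} = 4 x^{2}$ ($h{\left(x,C \right)} = \left(2 x\right)^{2} = 4 x^{2}$)
$R{\left(d \right)} = -512 + \frac{d}{2}$ ($R{\left(d \right)} = - \frac{4 \cdot 16^{2} - d}{2} = - \frac{4 \cdot 256 - d}{2} = - \frac{1024 - d}{2} = -512 + \frac{d}{2}$)
$\frac{R{\left(-233 \right)}}{-68856} = \frac{-512 + \frac{1}{2} \left(-233\right)}{-68856} = \left(-512 - \frac{233}{2}\right) \left(- \frac{1}{68856}\right) = \left(- \frac{1257}{2}\right) \left(- \frac{1}{68856}\right) = \frac{419}{45904}$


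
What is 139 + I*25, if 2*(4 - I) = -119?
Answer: 3453/2 ≈ 1726.5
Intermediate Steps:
I = 127/2 (I = 4 - ½*(-119) = 4 + 119/2 = 127/2 ≈ 63.500)
139 + I*25 = 139 + (127/2)*25 = 139 + 3175/2 = 3453/2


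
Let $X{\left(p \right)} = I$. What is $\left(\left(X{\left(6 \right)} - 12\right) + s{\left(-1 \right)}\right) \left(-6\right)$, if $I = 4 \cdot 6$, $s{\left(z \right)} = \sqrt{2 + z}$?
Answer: $-78$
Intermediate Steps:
$I = 24$
$X{\left(p \right)} = 24$
$\left(\left(X{\left(6 \right)} - 12\right) + s{\left(-1 \right)}\right) \left(-6\right) = \left(\left(24 - 12\right) + \sqrt{2 - 1}\right) \left(-6\right) = \left(12 + \sqrt{1}\right) \left(-6\right) = \left(12 + 1\right) \left(-6\right) = 13 \left(-6\right) = -78$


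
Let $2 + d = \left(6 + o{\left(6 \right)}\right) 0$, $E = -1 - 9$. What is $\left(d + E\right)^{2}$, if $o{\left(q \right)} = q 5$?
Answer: $144$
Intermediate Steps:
$o{\left(q \right)} = 5 q$
$E = -10$ ($E = -1 - 9 = -10$)
$d = -2$ ($d = -2 + \left(6 + 5 \cdot 6\right) 0 = -2 + \left(6 + 30\right) 0 = -2 + 36 \cdot 0 = -2 + 0 = -2$)
$\left(d + E\right)^{2} = \left(-2 - 10\right)^{2} = \left(-12\right)^{2} = 144$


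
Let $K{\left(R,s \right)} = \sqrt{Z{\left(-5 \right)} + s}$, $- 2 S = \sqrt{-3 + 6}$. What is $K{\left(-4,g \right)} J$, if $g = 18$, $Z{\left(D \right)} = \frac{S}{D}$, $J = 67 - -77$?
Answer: $\frac{72 \sqrt{1800 + 10 \sqrt{3}}}{5} \approx 613.87$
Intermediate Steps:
$S = - \frac{\sqrt{3}}{2}$ ($S = - \frac{\sqrt{-3 + 6}}{2} = - \frac{\sqrt{3}}{2} \approx -0.86602$)
$J = 144$ ($J = 67 + 77 = 144$)
$Z{\left(D \right)} = - \frac{\sqrt{3}}{2 D}$ ($Z{\left(D \right)} = \frac{\left(- \frac{1}{2}\right) \sqrt{3}}{D} = - \frac{\sqrt{3}}{2 D}$)
$K{\left(R,s \right)} = \sqrt{s + \frac{\sqrt{3}}{10}}$ ($K{\left(R,s \right)} = \sqrt{- \frac{\sqrt{3}}{2 \left(-5\right)} + s} = \sqrt{\left(- \frac{1}{2}\right) \sqrt{3} \left(- \frac{1}{5}\right) + s} = \sqrt{\frac{\sqrt{3}}{10} + s} = \sqrt{s + \frac{\sqrt{3}}{10}}$)
$K{\left(-4,g \right)} J = \frac{\sqrt{10 \sqrt{3} + 100 \cdot 18}}{10} \cdot 144 = \frac{\sqrt{10 \sqrt{3} + 1800}}{10} \cdot 144 = \frac{\sqrt{1800 + 10 \sqrt{3}}}{10} \cdot 144 = \frac{72 \sqrt{1800 + 10 \sqrt{3}}}{5}$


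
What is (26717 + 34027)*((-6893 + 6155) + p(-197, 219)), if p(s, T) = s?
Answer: -56795640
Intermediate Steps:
(26717 + 34027)*((-6893 + 6155) + p(-197, 219)) = (26717 + 34027)*((-6893 + 6155) - 197) = 60744*(-738 - 197) = 60744*(-935) = -56795640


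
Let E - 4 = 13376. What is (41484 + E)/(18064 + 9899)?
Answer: 6096/3107 ≈ 1.9620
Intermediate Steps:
E = 13380 (E = 4 + 13376 = 13380)
(41484 + E)/(18064 + 9899) = (41484 + 13380)/(18064 + 9899) = 54864/27963 = 54864*(1/27963) = 6096/3107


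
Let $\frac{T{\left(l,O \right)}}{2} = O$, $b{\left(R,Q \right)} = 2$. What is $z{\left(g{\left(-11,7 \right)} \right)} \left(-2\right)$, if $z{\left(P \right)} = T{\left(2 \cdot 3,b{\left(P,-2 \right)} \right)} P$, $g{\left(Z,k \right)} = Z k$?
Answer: $616$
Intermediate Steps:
$T{\left(l,O \right)} = 2 O$
$z{\left(P \right)} = 4 P$ ($z{\left(P \right)} = 2 \cdot 2 P = 4 P$)
$z{\left(g{\left(-11,7 \right)} \right)} \left(-2\right) = 4 \left(\left(-11\right) 7\right) \left(-2\right) = 4 \left(-77\right) \left(-2\right) = \left(-308\right) \left(-2\right) = 616$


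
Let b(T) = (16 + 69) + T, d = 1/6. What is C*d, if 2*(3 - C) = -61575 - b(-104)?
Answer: 30781/6 ≈ 5130.2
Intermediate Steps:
d = ⅙ ≈ 0.16667
b(T) = 85 + T
C = 30781 (C = 3 - (-61575 - (85 - 104))/2 = 3 - (-61575 - 1*(-19))/2 = 3 - (-61575 + 19)/2 = 3 - ½*(-61556) = 3 + 30778 = 30781)
C*d = 30781*(⅙) = 30781/6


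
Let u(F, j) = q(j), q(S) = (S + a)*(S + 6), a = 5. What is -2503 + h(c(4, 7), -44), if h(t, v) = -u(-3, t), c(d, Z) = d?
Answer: -2593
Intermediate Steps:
q(S) = (5 + S)*(6 + S) (q(S) = (S + 5)*(S + 6) = (5 + S)*(6 + S))
u(F, j) = 30 + j² + 11*j
h(t, v) = -30 - t² - 11*t (h(t, v) = -(30 + t² + 11*t) = -30 - t² - 11*t)
-2503 + h(c(4, 7), -44) = -2503 + (-30 - 1*4² - 11*4) = -2503 + (-30 - 1*16 - 44) = -2503 + (-30 - 16 - 44) = -2503 - 90 = -2593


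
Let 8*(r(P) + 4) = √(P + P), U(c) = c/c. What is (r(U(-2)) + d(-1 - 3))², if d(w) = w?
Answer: (64 - √2)²/64 ≈ 61.203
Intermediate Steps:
U(c) = 1
r(P) = -4 + √2*√P/8 (r(P) = -4 + √(P + P)/8 = -4 + √(2*P)/8 = -4 + (√2*√P)/8 = -4 + √2*√P/8)
(r(U(-2)) + d(-1 - 3))² = ((-4 + √2*√1/8) + (-1 - 3))² = ((-4 + (⅛)*√2*1) - 4)² = ((-4 + √2/8) - 4)² = (-8 + √2/8)²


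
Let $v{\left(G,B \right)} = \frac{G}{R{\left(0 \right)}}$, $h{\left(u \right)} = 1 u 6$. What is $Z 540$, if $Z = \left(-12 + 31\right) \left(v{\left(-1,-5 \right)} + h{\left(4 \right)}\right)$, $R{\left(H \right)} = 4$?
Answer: $243675$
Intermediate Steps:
$h{\left(u \right)} = 6 u$ ($h{\left(u \right)} = u 6 = 6 u$)
$v{\left(G,B \right)} = \frac{G}{4}$
$Z = \frac{1805}{4}$ ($Z = \left(-12 + 31\right) \left(\frac{1}{4} \left(-1\right) + 6 \cdot 4\right) = 19 \left(- \frac{1}{4} + 24\right) = 19 \cdot \frac{95}{4} = \frac{1805}{4} \approx 451.25$)
$Z 540 = \frac{1805}{4} \cdot 540 = 243675$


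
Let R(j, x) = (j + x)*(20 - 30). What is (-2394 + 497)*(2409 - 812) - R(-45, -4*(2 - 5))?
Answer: -3029839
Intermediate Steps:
R(j, x) = -10*j - 10*x (R(j, x) = (j + x)*(-10) = -10*j - 10*x)
(-2394 + 497)*(2409 - 812) - R(-45, -4*(2 - 5)) = (-2394 + 497)*(2409 - 812) - (-10*(-45) - (-40)*(2 - 5)) = -1897*1597 - (450 - (-40)*(-3)) = -3029509 - (450 - 10*12) = -3029509 - (450 - 120) = -3029509 - 1*330 = -3029509 - 330 = -3029839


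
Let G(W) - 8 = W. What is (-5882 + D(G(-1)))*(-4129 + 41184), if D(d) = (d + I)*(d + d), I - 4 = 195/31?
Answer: -6478622090/31 ≈ -2.0899e+8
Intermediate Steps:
G(W) = 8 + W
I = 319/31 (I = 4 + 195/31 = 319/31 ≈ 10.290)
D(d) = 2*d*(319/31 + d) (D(d) = (d + 319/31)*(d + d) = (319/31 + d)*(2*d) = 2*d*(319/31 + d))
(-5882 + D(G(-1)))*(-4129 + 41184) = (-5882 + 2*(8 - 1)*(319 + 31*(8 - 1))/31)*(-4129 + 41184) = (-5882 + (2/31)*7*(319 + 31*7))*37055 = (-5882 + (2/31)*7*(319 + 217))*37055 = (-5882 + (2/31)*7*536)*37055 = (-5882 + 7504/31)*37055 = -174838/31*37055 = -6478622090/31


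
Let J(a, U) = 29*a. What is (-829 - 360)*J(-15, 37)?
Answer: 517215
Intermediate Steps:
(-829 - 360)*J(-15, 37) = (-829 - 360)*(29*(-15)) = -1189*(-435) = 517215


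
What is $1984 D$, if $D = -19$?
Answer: $-37696$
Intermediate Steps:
$1984 D = 1984 \left(-19\right) = -37696$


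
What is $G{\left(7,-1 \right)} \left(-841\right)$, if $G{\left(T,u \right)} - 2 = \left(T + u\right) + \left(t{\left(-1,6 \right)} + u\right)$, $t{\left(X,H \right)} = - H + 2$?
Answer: $-2523$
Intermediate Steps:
$t{\left(X,H \right)} = 2 - H$
$G{\left(T,u \right)} = -2 + T + 2 u$ ($G{\left(T,u \right)} = 2 + \left(\left(T + u\right) + \left(\left(2 - 6\right) + u\right)\right) = 2 + \left(\left(T + u\right) + \left(-4 + u\right)\right) = 2 + \left(-4 + T + 2 u\right) = -2 + T + 2 u$)
$G{\left(7,-1 \right)} \left(-841\right) = \left(-2 + 7 + 2 \left(-1\right)\right) \left(-841\right) = \left(-2 + 7 - 2\right) \left(-841\right) = 3 \left(-841\right) = -2523$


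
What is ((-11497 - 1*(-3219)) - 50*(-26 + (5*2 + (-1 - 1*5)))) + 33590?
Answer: 26412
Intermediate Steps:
((-11497 - 1*(-3219)) - 50*(-26 + (5*2 + (-1 - 1*5)))) + 33590 = ((-11497 + 3219) - 50*(-26 + (10 + (-1 - 5)))) + 33590 = (-8278 - 50*(-26 + (10 - 6))) + 33590 = (-8278 - 50*(-26 + 4)) + 33590 = (-8278 - 50*(-22)) + 33590 = (-8278 + 1100) + 33590 = -7178 + 33590 = 26412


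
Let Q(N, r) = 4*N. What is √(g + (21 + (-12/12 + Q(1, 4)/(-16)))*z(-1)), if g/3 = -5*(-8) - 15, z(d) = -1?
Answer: √221/2 ≈ 7.4330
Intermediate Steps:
g = 75 (g = 3*(-5*(-8) - 15) = 3*(40 - 15) = 3*25 = 75)
√(g + (21 + (-12/12 + Q(1, 4)/(-16)))*z(-1)) = √(75 + (21 + (-12/12 + (4*1)/(-16)))*(-1)) = √(75 + (21 + (-12*1/12 + 4*(-1/16)))*(-1)) = √(75 + (21 + (-1 - ¼))*(-1)) = √(75 + (21 - 5/4)*(-1)) = √(75 + (79/4)*(-1)) = √(75 - 79/4) = √(221/4) = √221/2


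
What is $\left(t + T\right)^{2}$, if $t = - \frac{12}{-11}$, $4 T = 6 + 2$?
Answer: $\frac{1156}{121} \approx 9.5537$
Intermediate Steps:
$T = 2$ ($T = \frac{6 + 2}{4} = \frac{1}{4} \cdot 8 = 2$)
$t = \frac{12}{11}$ ($t = \left(-12\right) \left(- \frac{1}{11}\right) = \frac{12}{11} \approx 1.0909$)
$\left(t + T\right)^{2} = \left(\frac{12}{11} + 2\right)^{2} = \left(\frac{34}{11}\right)^{2} = \frac{1156}{121}$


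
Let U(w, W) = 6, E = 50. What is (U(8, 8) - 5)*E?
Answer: 50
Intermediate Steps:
(U(8, 8) - 5)*E = (6 - 5)*50 = 1*50 = 50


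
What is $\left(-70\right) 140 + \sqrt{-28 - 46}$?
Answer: $-9800 + i \sqrt{74} \approx -9800.0 + 8.6023 i$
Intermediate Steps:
$\left(-70\right) 140 + \sqrt{-28 - 46} = -9800 + \sqrt{-74} = -9800 + i \sqrt{74}$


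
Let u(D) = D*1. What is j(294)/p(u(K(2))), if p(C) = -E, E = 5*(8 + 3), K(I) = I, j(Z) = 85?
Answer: -17/11 ≈ -1.5455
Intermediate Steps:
u(D) = D
E = 55 (E = 5*11 = 55)
p(C) = -55 (p(C) = -1*55 = -55)
j(294)/p(u(K(2))) = 85/(-55) = 85*(-1/55) = -17/11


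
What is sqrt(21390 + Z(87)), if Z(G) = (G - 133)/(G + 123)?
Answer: sqrt(235822335)/105 ≈ 146.25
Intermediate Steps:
Z(G) = (-133 + G)/(123 + G)
sqrt(21390 + Z(87)) = sqrt(21390 + (-133 + 87)/(123 + 87)) = sqrt(21390 - 46/210) = sqrt(21390 + (1/210)*(-46)) = sqrt(21390 - 23/105) = sqrt(2245927/105) = sqrt(235822335)/105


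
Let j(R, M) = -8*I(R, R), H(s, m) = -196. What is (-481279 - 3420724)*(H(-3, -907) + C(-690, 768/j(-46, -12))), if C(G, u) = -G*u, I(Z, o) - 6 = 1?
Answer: 37688889548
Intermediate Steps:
I(Z, o) = 7 (I(Z, o) = 6 + 1 = 7)
j(R, M) = -56 (j(R, M) = -8*7 = -56)
C(G, u) = -G*u
(-481279 - 3420724)*(H(-3, -907) + C(-690, 768/j(-46, -12))) = (-481279 - 3420724)*(-196 - 1*(-690)*768/(-56)) = -3902003*(-196 - 1*(-690)*768*(-1/56)) = -3902003*(-196 - 1*(-690)*(-96/7)) = -3902003*(-196 - 66240/7) = -3902003*(-67612/7) = 37688889548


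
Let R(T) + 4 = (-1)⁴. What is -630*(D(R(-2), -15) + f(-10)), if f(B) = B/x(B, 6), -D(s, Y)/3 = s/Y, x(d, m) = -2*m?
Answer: -147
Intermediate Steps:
R(T) = -3 (R(T) = -4 + (-1)⁴ = -4 + 1 = -3)
D(s, Y) = -3*s/Y
f(B) = -B/12 (f(B) = B/((-2*6)) = B/(-12) = B*(-1/12) = -B/12)
-630*(D(R(-2), -15) + f(-10)) = -630*(-3*(-3)/(-15) - 1/12*(-10)) = -630*(-3*(-3)*(-1/15) + ⅚) = -630*(-⅗ + ⅚) = -630*7/30 = -147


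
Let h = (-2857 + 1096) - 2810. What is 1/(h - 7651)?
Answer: -1/12222 ≈ -8.1820e-5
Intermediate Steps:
h = -4571 (h = -1761 - 2810 = -4571)
1/(h - 7651) = 1/(-4571 - 7651) = 1/(-12222) = -1/12222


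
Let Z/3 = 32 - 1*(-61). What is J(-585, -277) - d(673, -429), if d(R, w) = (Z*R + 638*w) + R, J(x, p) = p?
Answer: 84985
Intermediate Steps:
Z = 279 (Z = 3*(32 - 1*(-61)) = 3*(32 + 61) = 3*93 = 279)
d(R, w) = 280*R + 638*w (d(R, w) = (279*R + 638*w) + R = 280*R + 638*w)
J(-585, -277) - d(673, -429) = -277 - (280*673 + 638*(-429)) = -277 - (188440 - 273702) = -277 - 1*(-85262) = -277 + 85262 = 84985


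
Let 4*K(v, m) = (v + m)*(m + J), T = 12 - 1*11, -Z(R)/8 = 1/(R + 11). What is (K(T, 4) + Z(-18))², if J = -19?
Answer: 243049/784 ≈ 310.01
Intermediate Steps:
Z(R) = -8/(11 + R) (Z(R) = -8/(R + 11) = -8/(11 + R))
T = 1 (T = 12 - 11 = 1)
K(v, m) = (-19 + m)*(m + v)/4 (K(v, m) = ((v + m)*(m - 19))/4 = ((m + v)*(-19 + m))/4 = ((-19 + m)*(m + v))/4 = (-19 + m)*(m + v)/4)
(K(T, 4) + Z(-18))² = ((-19/4*4 - 19/4*1 + (¼)*4² + (¼)*4*1) - 8/(11 - 18))² = ((-19 - 19/4 + (¼)*16 + 1) - 8/(-7))² = ((-19 - 19/4 + 4 + 1) - 8*(-⅐))² = (-75/4 + 8/7)² = (-493/28)² = 243049/784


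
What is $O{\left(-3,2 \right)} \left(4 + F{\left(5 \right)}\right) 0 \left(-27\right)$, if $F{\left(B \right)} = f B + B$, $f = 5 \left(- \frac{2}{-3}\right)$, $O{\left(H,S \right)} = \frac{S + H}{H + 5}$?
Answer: $0$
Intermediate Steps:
$O{\left(H,S \right)} = \frac{H + S}{5 + H}$
$f = \frac{10}{3}$ ($f = 5 \left(\left(-2\right) \left(- \frac{1}{3}\right)\right) = 5 \cdot \frac{2}{3} = \frac{10}{3} \approx 3.3333$)
$F{\left(B \right)} = \frac{13 B}{3}$ ($F{\left(B \right)} = \frac{10 B}{3} + B = \frac{13 B}{3}$)
$O{\left(-3,2 \right)} \left(4 + F{\left(5 \right)}\right) 0 \left(-27\right) = \frac{-3 + 2}{5 - 3} \left(4 + \frac{13}{3} \cdot 5\right) 0 \left(-27\right) = \frac{1}{2} \left(-1\right) \left(4 + \frac{65}{3}\right) 0 \left(-27\right) = \frac{1}{2} \left(-1\right) \frac{77}{3} \cdot 0 \left(-27\right) = \left(- \frac{1}{2}\right) 0 \left(-27\right) = 0 \left(-27\right) = 0$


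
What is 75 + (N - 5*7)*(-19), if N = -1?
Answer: 759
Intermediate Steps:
75 + (N - 5*7)*(-19) = 75 + (-1 - 5*7)*(-19) = 75 + (-1 - 35)*(-19) = 75 - 36*(-19) = 75 + 684 = 759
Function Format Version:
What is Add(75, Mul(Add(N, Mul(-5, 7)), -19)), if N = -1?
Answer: 759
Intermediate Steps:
Add(75, Mul(Add(N, Mul(-5, 7)), -19)) = Add(75, Mul(Add(-1, Mul(-5, 7)), -19)) = Add(75, Mul(Add(-1, -35), -19)) = Add(75, Mul(-36, -19)) = Add(75, 684) = 759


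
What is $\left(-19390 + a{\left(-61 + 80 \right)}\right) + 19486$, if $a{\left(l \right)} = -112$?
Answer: $-16$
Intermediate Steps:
$\left(-19390 + a{\left(-61 + 80 \right)}\right) + 19486 = \left(-19390 - 112\right) + 19486 = -19502 + 19486 = -16$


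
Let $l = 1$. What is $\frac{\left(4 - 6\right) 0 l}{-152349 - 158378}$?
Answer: $0$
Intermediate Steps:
$\frac{\left(4 - 6\right) 0 l}{-152349 - 158378} = \frac{\left(4 - 6\right) 0 \cdot 1}{-152349 - 158378} = \frac{\left(4 - 6\right) 0 \cdot 1}{-310727} = \left(-2\right) 0 \cdot 1 \left(- \frac{1}{310727}\right) = 0 \cdot 1 \left(- \frac{1}{310727}\right) = 0 \left(- \frac{1}{310727}\right) = 0$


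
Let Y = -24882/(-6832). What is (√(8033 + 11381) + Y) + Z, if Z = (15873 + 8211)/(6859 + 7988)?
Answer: 12713451/2415112 + √19414 ≈ 144.60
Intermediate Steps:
Y = 12441/3416 (Y = -24882*(-1/6832) = 12441/3416 ≈ 3.6420)
Z = 8028/4949 (Z = 24084/14847 = 24084*(1/14847) = 8028/4949 ≈ 1.6221)
(√(8033 + 11381) + Y) + Z = (√(8033 + 11381) + 12441/3416) + 8028/4949 = (√19414 + 12441/3416) + 8028/4949 = (12441/3416 + √19414) + 8028/4949 = 12713451/2415112 + √19414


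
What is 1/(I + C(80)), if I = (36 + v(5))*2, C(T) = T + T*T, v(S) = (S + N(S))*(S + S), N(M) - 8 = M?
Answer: 1/6912 ≈ 0.00014468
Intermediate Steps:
N(M) = 8 + M
v(S) = 2*S*(8 + 2*S) (v(S) = (S + (8 + S))*(S + S) = (8 + 2*S)*(2*S) = 2*S*(8 + 2*S))
C(T) = T + T²
I = 432 (I = (36 + 4*5*(4 + 5))*2 = (36 + 4*5*9)*2 = (36 + 180)*2 = 216*2 = 432)
1/(I + C(80)) = 1/(432 + 80*(1 + 80)) = 1/(432 + 80*81) = 1/(432 + 6480) = 1/6912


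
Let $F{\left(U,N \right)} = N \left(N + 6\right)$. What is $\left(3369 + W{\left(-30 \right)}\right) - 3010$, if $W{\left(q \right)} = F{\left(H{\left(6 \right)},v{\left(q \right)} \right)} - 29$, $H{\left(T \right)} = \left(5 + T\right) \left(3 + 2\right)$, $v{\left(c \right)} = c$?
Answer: $1050$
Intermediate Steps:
$H{\left(T \right)} = 25 + 5 T$ ($H{\left(T \right)} = \left(5 + T\right) 5 = 25 + 5 T$)
$F{\left(U,N \right)} = N \left(6 + N\right)$
$W{\left(q \right)} = -29 + q \left(6 + q\right)$ ($W{\left(q \right)} = q \left(6 + q\right) - 29 = -29 + q \left(6 + q\right)$)
$\left(3369 + W{\left(-30 \right)}\right) - 3010 = \left(3369 - \left(29 + 30 \left(6 - 30\right)\right)\right) - 3010 = \left(3369 - -691\right) - 3010 = \left(3369 + \left(-29 + 720\right)\right) - 3010 = \left(3369 + 691\right) - 3010 = 4060 - 3010 = 1050$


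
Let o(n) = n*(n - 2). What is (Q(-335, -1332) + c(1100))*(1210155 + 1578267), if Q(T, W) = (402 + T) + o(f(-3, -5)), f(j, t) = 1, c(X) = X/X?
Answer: 186824274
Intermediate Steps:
c(X) = 1
o(n) = n*(-2 + n)
Q(T, W) = 401 + T (Q(T, W) = (402 + T) + 1*(-2 + 1) = (402 + T) + 1*(-1) = (402 + T) - 1 = 401 + T)
(Q(-335, -1332) + c(1100))*(1210155 + 1578267) = ((401 - 335) + 1)*(1210155 + 1578267) = (66 + 1)*2788422 = 67*2788422 = 186824274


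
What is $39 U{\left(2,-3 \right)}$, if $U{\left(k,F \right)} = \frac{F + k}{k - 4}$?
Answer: $\frac{39}{2} \approx 19.5$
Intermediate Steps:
$U{\left(k,F \right)} = \frac{F + k}{-4 + k}$
$39 U{\left(2,-3 \right)} = 39 \frac{-3 + 2}{-4 + 2} = 39 \frac{1}{-2} \left(-1\right) = 39 \left(\left(- \frac{1}{2}\right) \left(-1\right)\right) = 39 \cdot \frac{1}{2} = \frac{39}{2}$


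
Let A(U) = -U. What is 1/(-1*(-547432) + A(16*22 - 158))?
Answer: 1/547238 ≈ 1.8274e-6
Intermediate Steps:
1/(-1*(-547432) + A(16*22 - 158)) = 1/(-1*(-547432) - (16*22 - 158)) = 1/(547432 - (352 - 158)) = 1/(547432 - 1*194) = 1/(547432 - 194) = 1/547238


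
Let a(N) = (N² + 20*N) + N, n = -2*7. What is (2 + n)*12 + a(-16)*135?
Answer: -10944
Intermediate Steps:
n = -14
a(N) = N² + 21*N
(2 + n)*12 + a(-16)*135 = (2 - 14)*12 - 16*(21 - 16)*135 = -12*12 - 16*5*135 = -144 - 80*135 = -144 - 10800 = -10944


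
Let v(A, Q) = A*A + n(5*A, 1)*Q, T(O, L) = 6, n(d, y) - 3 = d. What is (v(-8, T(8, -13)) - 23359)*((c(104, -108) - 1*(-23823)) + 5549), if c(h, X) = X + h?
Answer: -690647256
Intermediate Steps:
n(d, y) = 3 + d
v(A, Q) = A² + Q*(3 + 5*A) (v(A, Q) = A*A + (3 + 5*A)*Q = A² + Q*(3 + 5*A))
(v(-8, T(8, -13)) - 23359)*((c(104, -108) - 1*(-23823)) + 5549) = (((-8)² + 6*(3 + 5*(-8))) - 23359)*(((-108 + 104) - 1*(-23823)) + 5549) = ((64 + 6*(3 - 40)) - 23359)*((-4 + 23823) + 5549) = ((64 + 6*(-37)) - 23359)*(23819 + 5549) = ((64 - 222) - 23359)*29368 = (-158 - 23359)*29368 = -23517*29368 = -690647256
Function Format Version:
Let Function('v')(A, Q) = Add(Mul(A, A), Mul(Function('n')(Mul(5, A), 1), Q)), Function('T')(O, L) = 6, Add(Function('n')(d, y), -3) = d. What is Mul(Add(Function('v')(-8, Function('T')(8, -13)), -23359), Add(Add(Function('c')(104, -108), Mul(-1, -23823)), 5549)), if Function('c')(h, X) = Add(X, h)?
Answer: -690647256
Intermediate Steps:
Function('n')(d, y) = Add(3, d)
Function('v')(A, Q) = Add(Pow(A, 2), Mul(Q, Add(3, Mul(5, A)))) (Function('v')(A, Q) = Add(Mul(A, A), Mul(Add(3, Mul(5, A)), Q)) = Add(Pow(A, 2), Mul(Q, Add(3, Mul(5, A)))))
Mul(Add(Function('v')(-8, Function('T')(8, -13)), -23359), Add(Add(Function('c')(104, -108), Mul(-1, -23823)), 5549)) = Mul(Add(Add(Pow(-8, 2), Mul(6, Add(3, Mul(5, -8)))), -23359), Add(Add(Add(-108, 104), Mul(-1, -23823)), 5549)) = Mul(Add(Add(64, Mul(6, Add(3, -40))), -23359), Add(Add(-4, 23823), 5549)) = Mul(Add(Add(64, Mul(6, -37)), -23359), Add(23819, 5549)) = Mul(Add(Add(64, -222), -23359), 29368) = Mul(Add(-158, -23359), 29368) = Mul(-23517, 29368) = -690647256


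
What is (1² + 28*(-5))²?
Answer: 19321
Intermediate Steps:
(1² + 28*(-5))² = (1 - 140)² = (-139)² = 19321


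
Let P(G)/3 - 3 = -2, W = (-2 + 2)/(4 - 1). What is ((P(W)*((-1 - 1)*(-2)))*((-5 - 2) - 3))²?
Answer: 14400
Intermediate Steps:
W = 0 (W = 0/3 = 0*(⅓) = 0)
P(G) = 3 (P(G) = 9 + 3*(-2) = 9 - 6 = 3)
((P(W)*((-1 - 1)*(-2)))*((-5 - 2) - 3))² = ((3*((-1 - 1)*(-2)))*((-5 - 2) - 3))² = ((3*(-2*(-2)))*(-7 - 3))² = ((3*4)*(-10))² = (12*(-10))² = (-120)² = 14400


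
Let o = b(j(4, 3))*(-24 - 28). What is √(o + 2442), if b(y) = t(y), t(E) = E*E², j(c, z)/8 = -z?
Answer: √721290 ≈ 849.29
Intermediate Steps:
j(c, z) = -8*z (j(c, z) = 8*(-z) = -8*z)
t(E) = E³
b(y) = y³
o = 718848 (o = (-8*3)³*(-24 - 28) = (-24)³*(-52) = -13824*(-52) = 718848)
√(o + 2442) = √(718848 + 2442) = √721290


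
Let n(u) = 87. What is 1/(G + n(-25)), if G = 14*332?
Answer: 1/4735 ≈ 0.00021119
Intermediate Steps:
G = 4648
1/(G + n(-25)) = 1/(4648 + 87) = 1/4735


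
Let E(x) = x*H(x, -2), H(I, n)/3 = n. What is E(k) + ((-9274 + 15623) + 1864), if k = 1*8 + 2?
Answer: 8153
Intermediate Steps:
H(I, n) = 3*n
k = 10 (k = 8 + 2 = 10)
E(x) = -6*x (E(x) = x*(3*(-2)) = x*(-6) = -6*x)
E(k) + ((-9274 + 15623) + 1864) = -6*10 + ((-9274 + 15623) + 1864) = -60 + (6349 + 1864) = -60 + 8213 = 8153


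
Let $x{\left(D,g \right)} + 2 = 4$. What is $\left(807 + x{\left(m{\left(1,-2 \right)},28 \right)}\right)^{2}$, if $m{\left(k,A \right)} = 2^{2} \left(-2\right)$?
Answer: $654481$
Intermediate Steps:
$m{\left(k,A \right)} = -8$ ($m{\left(k,A \right)} = 4 \left(-2\right) = -8$)
$x{\left(D,g \right)} = 2$ ($x{\left(D,g \right)} = -2 + 4 = 2$)
$\left(807 + x{\left(m{\left(1,-2 \right)},28 \right)}\right)^{2} = \left(807 + 2\right)^{2} = 809^{2} = 654481$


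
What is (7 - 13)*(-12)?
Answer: 72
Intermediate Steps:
(7 - 13)*(-12) = -6*(-12) = 72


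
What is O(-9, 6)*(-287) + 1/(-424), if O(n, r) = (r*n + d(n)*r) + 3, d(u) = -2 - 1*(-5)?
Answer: 4015703/424 ≈ 9471.0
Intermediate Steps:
d(u) = 3 (d(u) = -2 + 5 = 3)
O(n, r) = 3 + 3*r + n*r (O(n, r) = (r*n + 3*r) + 3 = (n*r + 3*r) + 3 = (3*r + n*r) + 3 = 3 + 3*r + n*r)
O(-9, 6)*(-287) + 1/(-424) = (3 + 3*6 - 9*6)*(-287) + 1/(-424) = (3 + 18 - 54)*(-287) - 1/424 = -33*(-287) - 1/424 = 9471 - 1/424 = 4015703/424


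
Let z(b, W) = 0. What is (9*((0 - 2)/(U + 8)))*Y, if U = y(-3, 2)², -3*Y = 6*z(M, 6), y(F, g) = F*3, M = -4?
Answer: 0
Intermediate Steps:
y(F, g) = 3*F
Y = 0 (Y = -2*0 = -⅓*0 = 0)
U = 81 (U = (3*(-3))² = (-9)² = 81)
(9*((0 - 2)/(U + 8)))*Y = (9*((0 - 2)/(81 + 8)))*0 = (9*(-2/89))*0 = -18/89*0 = 0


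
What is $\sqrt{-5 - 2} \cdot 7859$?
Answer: $7859 i \sqrt{7} \approx 20793.0 i$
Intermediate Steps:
$\sqrt{-5 - 2} \cdot 7859 = \sqrt{-7} \cdot 7859 = i \sqrt{7} \cdot 7859 = 7859 i \sqrt{7}$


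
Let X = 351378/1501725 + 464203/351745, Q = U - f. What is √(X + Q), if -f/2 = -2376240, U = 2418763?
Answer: 4*I*√7235059019890219357628857/7042990135 ≈ 1527.7*I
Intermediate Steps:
f = 4752480 (f = -2*(-2376240) = 4752480)
Q = -2333717 (Q = 2418763 - 1*4752480 = 2418763 - 4752480 = -2333717)
X = 54713380319/35214950675 (X = 351378*(1/1501725) + 464203*(1/351745) = 117126/500575 + 464203/351745 = 54713380319/35214950675 ≈ 1.5537)
√(X + Q) = √(54713380319/35214950675 - 2333717) = √(-82181674331028656/35214950675) = 4*I*√7235059019890219357628857/7042990135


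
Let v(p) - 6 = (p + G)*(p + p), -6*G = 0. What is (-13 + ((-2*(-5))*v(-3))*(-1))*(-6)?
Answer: 1518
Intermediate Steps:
G = 0 (G = -⅙*0 = 0)
v(p) = 6 + 2*p² (v(p) = 6 + (p + 0)*(p + p) = 6 + p*(2*p) = 6 + 2*p²)
(-13 + ((-2*(-5))*v(-3))*(-1))*(-6) = (-13 + ((-2*(-5))*(6 + 2*(-3)²))*(-1))*(-6) = (-13 + (10*(6 + 2*9))*(-1))*(-6) = (-13 + (10*(6 + 18))*(-1))*(-6) = (-13 + (10*24)*(-1))*(-6) = (-13 + 240*(-1))*(-6) = (-13 - 240)*(-6) = -253*(-6) = 1518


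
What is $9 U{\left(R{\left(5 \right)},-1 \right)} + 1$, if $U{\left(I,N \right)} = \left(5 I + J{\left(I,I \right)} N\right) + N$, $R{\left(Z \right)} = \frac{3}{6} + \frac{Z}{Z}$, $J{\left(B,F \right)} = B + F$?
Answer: $\frac{65}{2} \approx 32.5$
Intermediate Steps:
$R{\left(Z \right)} = \frac{3}{2}$ ($R{\left(Z \right)} = 3 \cdot \frac{1}{6} + 1 = \frac{1}{2} + 1 = \frac{3}{2}$)
$U{\left(I,N \right)} = N + 5 I + 2 I N$ ($U{\left(I,N \right)} = \left(5 I + \left(I + I\right) N\right) + N = \left(5 I + 2 I N\right) + N = N + 5 I + 2 I N$)
$9 U{\left(R{\left(5 \right)},-1 \right)} + 1 = 9 \left(-1 + 5 \cdot \frac{3}{2} + 2 \cdot \frac{3}{2} \left(-1\right)\right) + 1 = 9 \left(-1 + \frac{15}{2} - 3\right) + 1 = 9 \cdot \frac{7}{2} + 1 = \frac{63}{2} + 1 = \frac{65}{2}$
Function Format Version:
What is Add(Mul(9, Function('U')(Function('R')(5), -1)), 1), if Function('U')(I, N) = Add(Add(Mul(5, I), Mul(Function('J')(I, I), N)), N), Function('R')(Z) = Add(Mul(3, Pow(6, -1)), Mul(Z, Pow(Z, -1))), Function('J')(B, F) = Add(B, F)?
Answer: Rational(65, 2) ≈ 32.500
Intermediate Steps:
Function('R')(Z) = Rational(3, 2) (Function('R')(Z) = Add(Mul(3, Rational(1, 6)), 1) = Add(Rational(1, 2), 1) = Rational(3, 2))
Function('U')(I, N) = Add(N, Mul(5, I), Mul(2, I, N)) (Function('U')(I, N) = Add(Add(Mul(5, I), Mul(Add(I, I), N)), N) = Add(Add(Mul(5, I), Mul(Mul(2, I), N)), N) = Add(Add(Mul(5, I), Mul(2, I, N)), N) = Add(N, Mul(5, I), Mul(2, I, N)))
Add(Mul(9, Function('U')(Function('R')(5), -1)), 1) = Add(Mul(9, Add(-1, Mul(5, Rational(3, 2)), Mul(2, Rational(3, 2), -1))), 1) = Add(Mul(9, Add(-1, Rational(15, 2), -3)), 1) = Add(Mul(9, Rational(7, 2)), 1) = Add(Rational(63, 2), 1) = Rational(65, 2)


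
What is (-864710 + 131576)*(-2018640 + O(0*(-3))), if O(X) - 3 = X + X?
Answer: 1479931418358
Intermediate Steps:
O(X) = 3 + 2*X (O(X) = 3 + (X + X) = 3 + 2*X)
(-864710 + 131576)*(-2018640 + O(0*(-3))) = (-864710 + 131576)*(-2018640 + (3 + 2*(0*(-3)))) = -733134*(-2018640 + (3 + 2*0)) = -733134*(-2018640 + (3 + 0)) = -733134*(-2018640 + 3) = -733134*(-2018637) = 1479931418358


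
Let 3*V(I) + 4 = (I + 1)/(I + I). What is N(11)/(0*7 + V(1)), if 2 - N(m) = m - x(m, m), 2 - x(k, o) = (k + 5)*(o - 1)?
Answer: 167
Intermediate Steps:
x(k, o) = 2 - (-1 + o)*(5 + k) (x(k, o) = 2 - (k + 5)*(o - 1) = 2 - (5 + k)*(-1 + o) = 2 - (-1 + o)*(5 + k))
V(I) = -4/3 + (1 + I)/(6*I) (V(I) = -4/3 + ((I + 1)/(I + I))/3 = -4/3 + ((1 + I)/((2*I)))/3 = -4/3 + ((1 + I)*(1/(2*I)))/3 = -4/3 + ((1 + I)/(2*I))/3 = -4/3 + (1 + I)/(6*I))
N(m) = 9 - m² - 5*m (N(m) = 2 - (m - (7 + m - 5*m - m*m)) = 2 - (m - (7 + m - 5*m - m²)) = 2 - (m - (7 - m² - 4*m)) = 2 - (m + (-7 + m² + 4*m)) = 2 - (-7 + m² + 5*m) = 2 + (7 - m² - 5*m) = 9 - m² - 5*m)
N(11)/(0*7 + V(1)) = (9 - 1*11² - 5*11)/(0*7 + (⅙)*(1 - 7*1)/1) = (9 - 1*121 - 55)/(0 + (⅙)*1*(1 - 7)) = (9 - 121 - 55)/(0 + (⅙)*1*(-6)) = -167/(0 - 1) = -167/(-1) = -167*(-1) = 167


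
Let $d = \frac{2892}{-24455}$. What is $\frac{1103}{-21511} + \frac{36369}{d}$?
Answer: $- \frac{6377323458407}{20736604} \approx -3.0754 \cdot 10^{5}$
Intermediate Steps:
$d = - \frac{2892}{24455}$ ($d = 2892 \left(- \frac{1}{24455}\right) = - \frac{2892}{24455} \approx -0.11826$)
$\frac{1103}{-21511} + \frac{36369}{d} = \frac{1103}{-21511} + \frac{36369}{- \frac{2892}{24455}} = 1103 \left(- \frac{1}{21511}\right) + 36369 \left(- \frac{24455}{2892}\right) = - \frac{1103}{21511} - \frac{296467965}{964} = - \frac{6377323458407}{20736604}$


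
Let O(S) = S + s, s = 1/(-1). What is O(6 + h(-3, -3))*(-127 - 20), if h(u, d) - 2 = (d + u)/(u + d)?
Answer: -1176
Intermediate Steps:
s = -1
h(u, d) = 3 (h(u, d) = 2 + (d + u)/(u + d) = 2 + (d + u)/(d + u) = 2 + 1 = 3)
O(S) = -1 + S (O(S) = S - 1 = -1 + S)
O(6 + h(-3, -3))*(-127 - 20) = (-1 + (6 + 3))*(-127 - 20) = (-1 + 9)*(-147) = 8*(-147) = -1176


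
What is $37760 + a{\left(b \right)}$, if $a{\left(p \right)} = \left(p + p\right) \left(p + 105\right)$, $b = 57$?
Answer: $56228$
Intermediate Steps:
$a{\left(p \right)} = 2 p \left(105 + p\right)$
$37760 + a{\left(b \right)} = 37760 + 2 \cdot 57 \left(105 + 57\right) = 37760 + 2 \cdot 57 \cdot 162 = 37760 + 18468 = 56228$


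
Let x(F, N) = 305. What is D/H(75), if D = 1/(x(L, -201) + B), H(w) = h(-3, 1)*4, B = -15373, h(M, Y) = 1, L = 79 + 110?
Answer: -1/60272 ≈ -1.6591e-5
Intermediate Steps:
L = 189
H(w) = 4 (H(w) = 1*4 = 4)
D = -1/15068 (D = 1/(305 - 15373) = 1/(-15068) = -1/15068 ≈ -6.6366e-5)
D/H(75) = -1/15068/4 = -1/15068*¼ = -1/60272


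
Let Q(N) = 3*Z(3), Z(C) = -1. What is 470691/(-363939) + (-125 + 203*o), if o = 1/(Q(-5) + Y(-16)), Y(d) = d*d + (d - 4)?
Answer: -3545171587/28265929 ≈ -125.42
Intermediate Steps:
Q(N) = -3 (Q(N) = 3*(-1) = -3)
Y(d) = -4 + d + d**2 (Y(d) = d**2 + (-4 + d) = -4 + d + d**2)
o = 1/233 (o = 1/(-3 + (-4 - 16 + (-16)**2)) = 1/(-3 + (-4 - 16 + 256)) = 1/(-3 + 236) = 1/233 ≈ 0.0042918)
470691/(-363939) + (-125 + 203*o) = 470691/(-363939) + (-125 + 203*(1/233)) = 470691*(-1/363939) + (-125 + 203/233) = -156897/121313 - 28922/233 = -3545171587/28265929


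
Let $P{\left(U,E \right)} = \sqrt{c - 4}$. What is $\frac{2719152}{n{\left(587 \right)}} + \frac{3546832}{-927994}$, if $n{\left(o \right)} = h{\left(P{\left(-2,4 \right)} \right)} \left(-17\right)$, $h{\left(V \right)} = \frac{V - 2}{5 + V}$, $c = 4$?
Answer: $\frac{3154165778288}{7887949} \approx 3.9987 \cdot 10^{5}$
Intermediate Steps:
$P{\left(U,E \right)} = 0$ ($P{\left(U,E \right)} = \sqrt{4 - 4} = \sqrt{0} = 0$)
$h{\left(V \right)} = \frac{-2 + V}{5 + V}$
$n{\left(o \right)} = \frac{34}{5}$ ($n{\left(o \right)} = \frac{-2 + 0}{5 + 0} \left(-17\right) = \frac{1}{5} \left(-2\right) \left(-17\right) = \left(- \frac{2}{5}\right) \left(-17\right) = \frac{34}{5}$)
$\frac{2719152}{n{\left(587 \right)}} + \frac{3546832}{-927994} = \frac{2719152}{\frac{34}{5}} + \frac{3546832}{-927994} = 2719152 \cdot \frac{5}{34} + 3546832 \left(- \frac{1}{927994}\right) = \frac{6797880}{17} - \frac{1773416}{463997} = \frac{3154165778288}{7887949}$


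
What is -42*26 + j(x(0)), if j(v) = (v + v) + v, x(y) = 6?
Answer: -1074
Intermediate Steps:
j(v) = 3*v (j(v) = 2*v + v = 3*v)
-42*26 + j(x(0)) = -42*26 + 3*6 = -1092 + 18 = -1074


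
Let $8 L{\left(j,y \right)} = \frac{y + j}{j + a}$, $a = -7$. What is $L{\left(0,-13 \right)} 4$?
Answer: $\frac{13}{14} \approx 0.92857$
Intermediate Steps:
$L{\left(j,y \right)} = \frac{j + y}{8 \left(-7 + j\right)}$ ($L{\left(j,y \right)} = \frac{\left(y + j\right) \frac{1}{j - 7}}{8} = \frac{\left(j + y\right) \frac{1}{-7 + j}}{8} = \frac{\frac{1}{-7 + j} \left(j + y\right)}{8} = \frac{j + y}{8 \left(-7 + j\right)}$)
$L{\left(0,-13 \right)} 4 = \frac{0 - 13}{8 \left(-7 + 0\right)} 4 = \frac{1}{8} \frac{1}{-7} \left(-13\right) 4 = \frac{1}{8} \left(- \frac{1}{7}\right) \left(-13\right) 4 = \frac{13}{56} \cdot 4 = \frac{13}{14}$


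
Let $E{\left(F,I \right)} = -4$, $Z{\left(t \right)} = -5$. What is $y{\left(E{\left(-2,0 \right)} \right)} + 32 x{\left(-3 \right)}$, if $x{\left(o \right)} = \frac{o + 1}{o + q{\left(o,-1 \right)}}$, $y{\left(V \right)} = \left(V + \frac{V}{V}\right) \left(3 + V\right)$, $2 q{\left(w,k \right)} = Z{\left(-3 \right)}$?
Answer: $\frac{161}{11} \approx 14.636$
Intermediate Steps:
$q{\left(w,k \right)} = - \frac{5}{2}$ ($q{\left(w,k \right)} = \frac{1}{2} \left(-5\right) = - \frac{5}{2}$)
$y{\left(V \right)} = \left(1 + V\right) \left(3 + V\right)$ ($y{\left(V \right)} = \left(V + 1\right) \left(3 + V\right) = \left(1 + V\right) \left(3 + V\right)$)
$x{\left(o \right)} = \frac{1 + o}{- \frac{5}{2} + o}$ ($x{\left(o \right)} = \frac{o + 1}{o - \frac{5}{2}} = \frac{1 + o}{- \frac{5}{2} + o}$)
$y{\left(E{\left(-2,0 \right)} \right)} + 32 x{\left(-3 \right)} = \left(3 + \left(-4\right)^{2} + 4 \left(-4\right)\right) + 32 \frac{2 \left(1 - 3\right)}{-5 + 2 \left(-3\right)} = \left(3 + 16 - 16\right) + 32 \cdot 2 \frac{1}{-5 - 6} \left(-2\right) = 3 + 32 \cdot 2 \frac{1}{-11} \left(-2\right) = 3 + 32 \cdot 2 \left(- \frac{1}{11}\right) \left(-2\right) = 3 + 32 \cdot \frac{4}{11} = 3 + \frac{128}{11} = \frac{161}{11}$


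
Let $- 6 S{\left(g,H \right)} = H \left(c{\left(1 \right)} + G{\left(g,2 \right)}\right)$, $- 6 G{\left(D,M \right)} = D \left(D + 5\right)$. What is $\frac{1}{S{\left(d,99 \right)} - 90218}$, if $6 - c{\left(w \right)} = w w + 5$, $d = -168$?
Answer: $- \frac{1}{14912} \approx -6.706 \cdot 10^{-5}$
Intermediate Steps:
$G{\left(D,M \right)} = - \frac{D \left(5 + D\right)}{6}$ ($G{\left(D,M \right)} = - \frac{D \left(D + 5\right)}{6} = - \frac{D \left(5 + D\right)}{6}$)
$c{\left(w \right)} = 1 - w^{2}$ ($c{\left(w \right)} = 6 - \left(w w + 5\right) = 6 - \left(w^{2} + 5\right) = 6 - \left(5 + w^{2}\right) = 1 - w^{2}$)
$S{\left(g,H \right)} = \frac{H g \left(5 + g\right)}{36}$ ($S{\left(g,H \right)} = - \frac{H \left(\left(1 - 1^{2}\right) - \frac{g \left(5 + g\right)}{6}\right)}{6} = - \frac{H \left(\left(1 - 1\right) - \frac{g \left(5 + g\right)}{6}\right)}{6} = - \frac{H \left(0 - \frac{g \left(5 + g\right)}{6}\right)}{6} = - \frac{H \left(- \frac{g \left(5 + g\right)}{6}\right)}{6} = - \frac{\left(- \frac{1}{6}\right) H g \left(5 + g\right)}{6} = \frac{H g \left(5 + g\right)}{36}$)
$\frac{1}{S{\left(d,99 \right)} - 90218} = \frac{1}{\frac{1}{36} \cdot 99 \left(-168\right) \left(5 - 168\right) - 90218} = \frac{1}{\frac{1}{36} \cdot 99 \left(-168\right) \left(-163\right) - 90218} = \frac{1}{75306 - 90218} = \frac{1}{-14912} = - \frac{1}{14912}$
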